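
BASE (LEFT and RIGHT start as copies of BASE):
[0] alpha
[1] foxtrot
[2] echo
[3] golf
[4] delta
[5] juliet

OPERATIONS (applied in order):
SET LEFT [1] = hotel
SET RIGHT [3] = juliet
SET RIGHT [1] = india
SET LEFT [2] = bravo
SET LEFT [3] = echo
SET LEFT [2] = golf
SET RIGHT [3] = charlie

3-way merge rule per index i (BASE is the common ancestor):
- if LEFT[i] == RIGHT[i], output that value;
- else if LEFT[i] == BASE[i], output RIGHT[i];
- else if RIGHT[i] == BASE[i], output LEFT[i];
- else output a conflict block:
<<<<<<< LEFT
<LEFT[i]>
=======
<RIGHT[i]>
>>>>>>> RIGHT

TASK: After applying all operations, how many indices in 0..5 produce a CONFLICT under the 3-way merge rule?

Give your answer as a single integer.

Answer: 2

Derivation:
Final LEFT:  [alpha, hotel, golf, echo, delta, juliet]
Final RIGHT: [alpha, india, echo, charlie, delta, juliet]
i=0: L=alpha R=alpha -> agree -> alpha
i=1: BASE=foxtrot L=hotel R=india all differ -> CONFLICT
i=2: L=golf, R=echo=BASE -> take LEFT -> golf
i=3: BASE=golf L=echo R=charlie all differ -> CONFLICT
i=4: L=delta R=delta -> agree -> delta
i=5: L=juliet R=juliet -> agree -> juliet
Conflict count: 2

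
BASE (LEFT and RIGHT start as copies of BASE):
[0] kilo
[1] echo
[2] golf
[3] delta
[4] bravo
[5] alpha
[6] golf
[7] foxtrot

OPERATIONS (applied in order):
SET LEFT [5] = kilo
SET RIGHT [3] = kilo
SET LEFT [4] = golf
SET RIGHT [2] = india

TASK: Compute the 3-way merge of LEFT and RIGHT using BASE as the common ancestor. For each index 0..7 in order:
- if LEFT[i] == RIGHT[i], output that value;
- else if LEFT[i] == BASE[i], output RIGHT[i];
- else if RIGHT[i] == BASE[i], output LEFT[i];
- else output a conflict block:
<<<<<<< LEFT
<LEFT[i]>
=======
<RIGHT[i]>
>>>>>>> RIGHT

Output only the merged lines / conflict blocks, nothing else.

Answer: kilo
echo
india
kilo
golf
kilo
golf
foxtrot

Derivation:
Final LEFT:  [kilo, echo, golf, delta, golf, kilo, golf, foxtrot]
Final RIGHT: [kilo, echo, india, kilo, bravo, alpha, golf, foxtrot]
i=0: L=kilo R=kilo -> agree -> kilo
i=1: L=echo R=echo -> agree -> echo
i=2: L=golf=BASE, R=india -> take RIGHT -> india
i=3: L=delta=BASE, R=kilo -> take RIGHT -> kilo
i=4: L=golf, R=bravo=BASE -> take LEFT -> golf
i=5: L=kilo, R=alpha=BASE -> take LEFT -> kilo
i=6: L=golf R=golf -> agree -> golf
i=7: L=foxtrot R=foxtrot -> agree -> foxtrot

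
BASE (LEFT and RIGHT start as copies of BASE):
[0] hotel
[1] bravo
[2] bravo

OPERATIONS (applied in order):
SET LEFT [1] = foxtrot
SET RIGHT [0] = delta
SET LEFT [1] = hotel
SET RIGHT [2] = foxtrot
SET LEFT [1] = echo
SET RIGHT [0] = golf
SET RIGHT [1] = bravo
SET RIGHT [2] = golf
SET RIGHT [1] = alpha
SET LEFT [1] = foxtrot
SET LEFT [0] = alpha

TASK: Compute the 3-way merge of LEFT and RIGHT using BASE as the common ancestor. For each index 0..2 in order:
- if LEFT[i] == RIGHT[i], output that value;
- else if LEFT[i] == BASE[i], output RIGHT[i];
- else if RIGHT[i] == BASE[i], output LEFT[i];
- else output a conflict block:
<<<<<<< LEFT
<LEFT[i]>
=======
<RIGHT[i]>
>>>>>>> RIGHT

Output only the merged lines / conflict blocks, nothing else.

Final LEFT:  [alpha, foxtrot, bravo]
Final RIGHT: [golf, alpha, golf]
i=0: BASE=hotel L=alpha R=golf all differ -> CONFLICT
i=1: BASE=bravo L=foxtrot R=alpha all differ -> CONFLICT
i=2: L=bravo=BASE, R=golf -> take RIGHT -> golf

Answer: <<<<<<< LEFT
alpha
=======
golf
>>>>>>> RIGHT
<<<<<<< LEFT
foxtrot
=======
alpha
>>>>>>> RIGHT
golf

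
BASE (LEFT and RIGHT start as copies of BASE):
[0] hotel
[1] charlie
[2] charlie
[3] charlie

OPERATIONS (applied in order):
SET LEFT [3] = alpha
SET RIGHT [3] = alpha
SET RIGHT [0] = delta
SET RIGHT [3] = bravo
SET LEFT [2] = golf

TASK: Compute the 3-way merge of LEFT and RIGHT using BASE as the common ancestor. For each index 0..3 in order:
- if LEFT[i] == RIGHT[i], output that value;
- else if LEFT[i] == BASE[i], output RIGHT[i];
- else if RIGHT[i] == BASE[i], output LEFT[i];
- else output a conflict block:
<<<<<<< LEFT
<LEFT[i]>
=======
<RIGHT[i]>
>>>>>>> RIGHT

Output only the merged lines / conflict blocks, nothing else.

Final LEFT:  [hotel, charlie, golf, alpha]
Final RIGHT: [delta, charlie, charlie, bravo]
i=0: L=hotel=BASE, R=delta -> take RIGHT -> delta
i=1: L=charlie R=charlie -> agree -> charlie
i=2: L=golf, R=charlie=BASE -> take LEFT -> golf
i=3: BASE=charlie L=alpha R=bravo all differ -> CONFLICT

Answer: delta
charlie
golf
<<<<<<< LEFT
alpha
=======
bravo
>>>>>>> RIGHT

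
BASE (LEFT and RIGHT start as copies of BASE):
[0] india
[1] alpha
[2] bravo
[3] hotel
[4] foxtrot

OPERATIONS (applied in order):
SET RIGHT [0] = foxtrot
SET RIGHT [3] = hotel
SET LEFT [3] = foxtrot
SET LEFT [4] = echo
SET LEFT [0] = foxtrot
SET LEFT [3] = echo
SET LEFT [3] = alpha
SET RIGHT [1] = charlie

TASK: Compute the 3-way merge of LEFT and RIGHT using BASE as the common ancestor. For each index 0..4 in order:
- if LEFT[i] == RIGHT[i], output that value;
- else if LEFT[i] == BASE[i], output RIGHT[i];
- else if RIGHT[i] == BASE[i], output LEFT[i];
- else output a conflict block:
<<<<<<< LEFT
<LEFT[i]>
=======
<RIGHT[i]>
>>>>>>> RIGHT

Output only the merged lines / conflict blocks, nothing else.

Answer: foxtrot
charlie
bravo
alpha
echo

Derivation:
Final LEFT:  [foxtrot, alpha, bravo, alpha, echo]
Final RIGHT: [foxtrot, charlie, bravo, hotel, foxtrot]
i=0: L=foxtrot R=foxtrot -> agree -> foxtrot
i=1: L=alpha=BASE, R=charlie -> take RIGHT -> charlie
i=2: L=bravo R=bravo -> agree -> bravo
i=3: L=alpha, R=hotel=BASE -> take LEFT -> alpha
i=4: L=echo, R=foxtrot=BASE -> take LEFT -> echo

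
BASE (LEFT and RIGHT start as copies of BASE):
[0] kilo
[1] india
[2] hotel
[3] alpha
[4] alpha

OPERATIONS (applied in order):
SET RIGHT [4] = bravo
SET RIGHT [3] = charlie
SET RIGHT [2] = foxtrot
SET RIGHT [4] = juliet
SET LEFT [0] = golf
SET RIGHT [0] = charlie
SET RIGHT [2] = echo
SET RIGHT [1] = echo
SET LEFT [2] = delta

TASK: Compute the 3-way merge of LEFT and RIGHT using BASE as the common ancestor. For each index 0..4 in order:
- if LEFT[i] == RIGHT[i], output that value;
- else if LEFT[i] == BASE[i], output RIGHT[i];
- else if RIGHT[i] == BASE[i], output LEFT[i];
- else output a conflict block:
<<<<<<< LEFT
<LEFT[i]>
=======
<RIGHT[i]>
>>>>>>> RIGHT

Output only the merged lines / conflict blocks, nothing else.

Answer: <<<<<<< LEFT
golf
=======
charlie
>>>>>>> RIGHT
echo
<<<<<<< LEFT
delta
=======
echo
>>>>>>> RIGHT
charlie
juliet

Derivation:
Final LEFT:  [golf, india, delta, alpha, alpha]
Final RIGHT: [charlie, echo, echo, charlie, juliet]
i=0: BASE=kilo L=golf R=charlie all differ -> CONFLICT
i=1: L=india=BASE, R=echo -> take RIGHT -> echo
i=2: BASE=hotel L=delta R=echo all differ -> CONFLICT
i=3: L=alpha=BASE, R=charlie -> take RIGHT -> charlie
i=4: L=alpha=BASE, R=juliet -> take RIGHT -> juliet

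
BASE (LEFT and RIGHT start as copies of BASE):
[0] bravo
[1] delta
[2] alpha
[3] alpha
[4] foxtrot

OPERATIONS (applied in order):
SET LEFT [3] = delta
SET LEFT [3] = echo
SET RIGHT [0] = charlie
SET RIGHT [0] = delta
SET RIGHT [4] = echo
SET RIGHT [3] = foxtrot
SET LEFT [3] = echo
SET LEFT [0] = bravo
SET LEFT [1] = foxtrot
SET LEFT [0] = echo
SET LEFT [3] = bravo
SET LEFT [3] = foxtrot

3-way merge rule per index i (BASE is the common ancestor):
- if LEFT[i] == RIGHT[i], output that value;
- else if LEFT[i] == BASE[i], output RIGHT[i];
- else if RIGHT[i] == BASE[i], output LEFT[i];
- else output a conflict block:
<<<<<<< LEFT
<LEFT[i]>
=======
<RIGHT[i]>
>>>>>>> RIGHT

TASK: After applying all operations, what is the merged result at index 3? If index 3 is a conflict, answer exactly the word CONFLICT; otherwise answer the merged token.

Answer: foxtrot

Derivation:
Final LEFT:  [echo, foxtrot, alpha, foxtrot, foxtrot]
Final RIGHT: [delta, delta, alpha, foxtrot, echo]
i=0: BASE=bravo L=echo R=delta all differ -> CONFLICT
i=1: L=foxtrot, R=delta=BASE -> take LEFT -> foxtrot
i=2: L=alpha R=alpha -> agree -> alpha
i=3: L=foxtrot R=foxtrot -> agree -> foxtrot
i=4: L=foxtrot=BASE, R=echo -> take RIGHT -> echo
Index 3 -> foxtrot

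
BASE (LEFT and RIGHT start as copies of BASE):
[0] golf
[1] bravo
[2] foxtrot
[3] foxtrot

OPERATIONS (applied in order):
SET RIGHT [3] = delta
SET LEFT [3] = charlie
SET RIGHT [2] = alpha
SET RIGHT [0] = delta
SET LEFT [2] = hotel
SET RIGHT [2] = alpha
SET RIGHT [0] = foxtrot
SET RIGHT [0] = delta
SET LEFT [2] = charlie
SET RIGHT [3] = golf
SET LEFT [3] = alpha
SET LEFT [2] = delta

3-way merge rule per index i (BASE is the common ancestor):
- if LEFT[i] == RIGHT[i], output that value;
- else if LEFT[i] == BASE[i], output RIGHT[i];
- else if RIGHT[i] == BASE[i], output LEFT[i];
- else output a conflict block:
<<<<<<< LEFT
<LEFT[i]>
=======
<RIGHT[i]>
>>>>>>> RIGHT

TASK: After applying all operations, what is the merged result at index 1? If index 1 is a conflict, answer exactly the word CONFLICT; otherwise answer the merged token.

Final LEFT:  [golf, bravo, delta, alpha]
Final RIGHT: [delta, bravo, alpha, golf]
i=0: L=golf=BASE, R=delta -> take RIGHT -> delta
i=1: L=bravo R=bravo -> agree -> bravo
i=2: BASE=foxtrot L=delta R=alpha all differ -> CONFLICT
i=3: BASE=foxtrot L=alpha R=golf all differ -> CONFLICT
Index 1 -> bravo

Answer: bravo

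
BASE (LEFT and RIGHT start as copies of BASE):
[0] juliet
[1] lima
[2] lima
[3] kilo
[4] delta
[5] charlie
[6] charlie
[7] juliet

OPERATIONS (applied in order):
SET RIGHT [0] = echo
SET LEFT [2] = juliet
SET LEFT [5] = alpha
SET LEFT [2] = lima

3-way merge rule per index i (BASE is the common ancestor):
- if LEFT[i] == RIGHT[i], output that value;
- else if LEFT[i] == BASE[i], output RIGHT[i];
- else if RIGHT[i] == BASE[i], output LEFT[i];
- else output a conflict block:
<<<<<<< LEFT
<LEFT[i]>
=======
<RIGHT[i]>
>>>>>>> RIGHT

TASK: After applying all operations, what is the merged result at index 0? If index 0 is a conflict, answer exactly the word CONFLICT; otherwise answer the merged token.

Answer: echo

Derivation:
Final LEFT:  [juliet, lima, lima, kilo, delta, alpha, charlie, juliet]
Final RIGHT: [echo, lima, lima, kilo, delta, charlie, charlie, juliet]
i=0: L=juliet=BASE, R=echo -> take RIGHT -> echo
i=1: L=lima R=lima -> agree -> lima
i=2: L=lima R=lima -> agree -> lima
i=3: L=kilo R=kilo -> agree -> kilo
i=4: L=delta R=delta -> agree -> delta
i=5: L=alpha, R=charlie=BASE -> take LEFT -> alpha
i=6: L=charlie R=charlie -> agree -> charlie
i=7: L=juliet R=juliet -> agree -> juliet
Index 0 -> echo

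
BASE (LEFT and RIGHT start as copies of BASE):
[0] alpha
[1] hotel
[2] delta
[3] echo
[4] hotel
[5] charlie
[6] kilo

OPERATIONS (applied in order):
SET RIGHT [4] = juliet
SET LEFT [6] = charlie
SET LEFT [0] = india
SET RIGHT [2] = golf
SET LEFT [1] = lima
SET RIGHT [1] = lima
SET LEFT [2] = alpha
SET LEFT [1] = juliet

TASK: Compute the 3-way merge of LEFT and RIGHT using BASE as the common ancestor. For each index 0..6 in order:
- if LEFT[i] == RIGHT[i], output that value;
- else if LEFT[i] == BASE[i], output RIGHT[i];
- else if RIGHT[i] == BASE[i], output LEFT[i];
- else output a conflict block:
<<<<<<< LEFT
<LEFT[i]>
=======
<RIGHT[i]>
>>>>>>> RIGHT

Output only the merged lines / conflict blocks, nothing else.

Answer: india
<<<<<<< LEFT
juliet
=======
lima
>>>>>>> RIGHT
<<<<<<< LEFT
alpha
=======
golf
>>>>>>> RIGHT
echo
juliet
charlie
charlie

Derivation:
Final LEFT:  [india, juliet, alpha, echo, hotel, charlie, charlie]
Final RIGHT: [alpha, lima, golf, echo, juliet, charlie, kilo]
i=0: L=india, R=alpha=BASE -> take LEFT -> india
i=1: BASE=hotel L=juliet R=lima all differ -> CONFLICT
i=2: BASE=delta L=alpha R=golf all differ -> CONFLICT
i=3: L=echo R=echo -> agree -> echo
i=4: L=hotel=BASE, R=juliet -> take RIGHT -> juliet
i=5: L=charlie R=charlie -> agree -> charlie
i=6: L=charlie, R=kilo=BASE -> take LEFT -> charlie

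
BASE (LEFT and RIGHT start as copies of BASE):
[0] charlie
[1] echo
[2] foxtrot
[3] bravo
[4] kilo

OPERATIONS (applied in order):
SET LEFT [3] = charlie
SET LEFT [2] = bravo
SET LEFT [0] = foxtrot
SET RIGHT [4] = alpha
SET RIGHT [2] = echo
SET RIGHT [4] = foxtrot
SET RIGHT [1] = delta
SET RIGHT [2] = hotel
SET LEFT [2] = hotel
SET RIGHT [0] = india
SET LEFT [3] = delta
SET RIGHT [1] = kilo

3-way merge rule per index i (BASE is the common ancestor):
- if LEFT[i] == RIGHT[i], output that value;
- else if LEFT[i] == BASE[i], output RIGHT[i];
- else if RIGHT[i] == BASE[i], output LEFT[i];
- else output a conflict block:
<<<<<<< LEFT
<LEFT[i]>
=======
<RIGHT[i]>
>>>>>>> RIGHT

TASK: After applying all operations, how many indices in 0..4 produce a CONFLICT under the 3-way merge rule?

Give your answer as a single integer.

Final LEFT:  [foxtrot, echo, hotel, delta, kilo]
Final RIGHT: [india, kilo, hotel, bravo, foxtrot]
i=0: BASE=charlie L=foxtrot R=india all differ -> CONFLICT
i=1: L=echo=BASE, R=kilo -> take RIGHT -> kilo
i=2: L=hotel R=hotel -> agree -> hotel
i=3: L=delta, R=bravo=BASE -> take LEFT -> delta
i=4: L=kilo=BASE, R=foxtrot -> take RIGHT -> foxtrot
Conflict count: 1

Answer: 1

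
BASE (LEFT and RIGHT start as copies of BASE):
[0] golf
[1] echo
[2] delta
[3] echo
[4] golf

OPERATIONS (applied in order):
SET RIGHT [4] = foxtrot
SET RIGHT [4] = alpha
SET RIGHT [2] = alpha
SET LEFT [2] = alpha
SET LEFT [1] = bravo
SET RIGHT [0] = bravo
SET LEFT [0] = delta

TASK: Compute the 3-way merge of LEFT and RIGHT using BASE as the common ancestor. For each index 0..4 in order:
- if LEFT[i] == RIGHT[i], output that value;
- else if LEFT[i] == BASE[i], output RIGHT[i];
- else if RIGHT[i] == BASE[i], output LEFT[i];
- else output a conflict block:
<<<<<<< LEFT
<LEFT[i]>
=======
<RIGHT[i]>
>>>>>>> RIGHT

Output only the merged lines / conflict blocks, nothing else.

Answer: <<<<<<< LEFT
delta
=======
bravo
>>>>>>> RIGHT
bravo
alpha
echo
alpha

Derivation:
Final LEFT:  [delta, bravo, alpha, echo, golf]
Final RIGHT: [bravo, echo, alpha, echo, alpha]
i=0: BASE=golf L=delta R=bravo all differ -> CONFLICT
i=1: L=bravo, R=echo=BASE -> take LEFT -> bravo
i=2: L=alpha R=alpha -> agree -> alpha
i=3: L=echo R=echo -> agree -> echo
i=4: L=golf=BASE, R=alpha -> take RIGHT -> alpha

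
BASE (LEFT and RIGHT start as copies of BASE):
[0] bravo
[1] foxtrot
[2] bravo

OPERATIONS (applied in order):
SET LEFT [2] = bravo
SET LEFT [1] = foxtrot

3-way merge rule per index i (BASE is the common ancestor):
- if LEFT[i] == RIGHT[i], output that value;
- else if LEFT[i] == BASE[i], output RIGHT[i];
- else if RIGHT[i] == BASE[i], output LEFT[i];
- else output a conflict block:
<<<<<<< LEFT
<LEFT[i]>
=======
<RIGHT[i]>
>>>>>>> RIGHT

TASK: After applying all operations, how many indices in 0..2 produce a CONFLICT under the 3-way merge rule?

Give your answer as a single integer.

Answer: 0

Derivation:
Final LEFT:  [bravo, foxtrot, bravo]
Final RIGHT: [bravo, foxtrot, bravo]
i=0: L=bravo R=bravo -> agree -> bravo
i=1: L=foxtrot R=foxtrot -> agree -> foxtrot
i=2: L=bravo R=bravo -> agree -> bravo
Conflict count: 0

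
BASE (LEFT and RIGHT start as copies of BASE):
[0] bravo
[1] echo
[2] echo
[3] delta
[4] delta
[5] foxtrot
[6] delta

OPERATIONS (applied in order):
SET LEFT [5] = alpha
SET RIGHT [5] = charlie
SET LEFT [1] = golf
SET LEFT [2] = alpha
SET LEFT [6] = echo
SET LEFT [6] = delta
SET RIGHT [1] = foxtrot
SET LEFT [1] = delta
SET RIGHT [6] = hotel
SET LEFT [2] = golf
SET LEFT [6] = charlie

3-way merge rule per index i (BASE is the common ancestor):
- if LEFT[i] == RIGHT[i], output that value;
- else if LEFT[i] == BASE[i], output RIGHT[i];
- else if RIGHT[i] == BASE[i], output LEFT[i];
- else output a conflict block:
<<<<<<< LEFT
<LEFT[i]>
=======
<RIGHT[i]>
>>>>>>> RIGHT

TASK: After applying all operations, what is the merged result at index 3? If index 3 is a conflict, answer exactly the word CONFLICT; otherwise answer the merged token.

Final LEFT:  [bravo, delta, golf, delta, delta, alpha, charlie]
Final RIGHT: [bravo, foxtrot, echo, delta, delta, charlie, hotel]
i=0: L=bravo R=bravo -> agree -> bravo
i=1: BASE=echo L=delta R=foxtrot all differ -> CONFLICT
i=2: L=golf, R=echo=BASE -> take LEFT -> golf
i=3: L=delta R=delta -> agree -> delta
i=4: L=delta R=delta -> agree -> delta
i=5: BASE=foxtrot L=alpha R=charlie all differ -> CONFLICT
i=6: BASE=delta L=charlie R=hotel all differ -> CONFLICT
Index 3 -> delta

Answer: delta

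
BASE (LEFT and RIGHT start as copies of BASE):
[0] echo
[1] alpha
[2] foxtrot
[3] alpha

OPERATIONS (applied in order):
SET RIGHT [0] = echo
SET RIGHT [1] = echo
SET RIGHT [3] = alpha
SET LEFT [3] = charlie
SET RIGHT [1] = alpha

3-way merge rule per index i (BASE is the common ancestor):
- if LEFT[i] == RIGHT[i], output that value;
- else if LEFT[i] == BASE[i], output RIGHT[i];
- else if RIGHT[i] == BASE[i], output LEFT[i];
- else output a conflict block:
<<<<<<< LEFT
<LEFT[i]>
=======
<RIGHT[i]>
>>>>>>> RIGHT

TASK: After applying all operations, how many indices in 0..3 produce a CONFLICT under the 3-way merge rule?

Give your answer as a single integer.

Answer: 0

Derivation:
Final LEFT:  [echo, alpha, foxtrot, charlie]
Final RIGHT: [echo, alpha, foxtrot, alpha]
i=0: L=echo R=echo -> agree -> echo
i=1: L=alpha R=alpha -> agree -> alpha
i=2: L=foxtrot R=foxtrot -> agree -> foxtrot
i=3: L=charlie, R=alpha=BASE -> take LEFT -> charlie
Conflict count: 0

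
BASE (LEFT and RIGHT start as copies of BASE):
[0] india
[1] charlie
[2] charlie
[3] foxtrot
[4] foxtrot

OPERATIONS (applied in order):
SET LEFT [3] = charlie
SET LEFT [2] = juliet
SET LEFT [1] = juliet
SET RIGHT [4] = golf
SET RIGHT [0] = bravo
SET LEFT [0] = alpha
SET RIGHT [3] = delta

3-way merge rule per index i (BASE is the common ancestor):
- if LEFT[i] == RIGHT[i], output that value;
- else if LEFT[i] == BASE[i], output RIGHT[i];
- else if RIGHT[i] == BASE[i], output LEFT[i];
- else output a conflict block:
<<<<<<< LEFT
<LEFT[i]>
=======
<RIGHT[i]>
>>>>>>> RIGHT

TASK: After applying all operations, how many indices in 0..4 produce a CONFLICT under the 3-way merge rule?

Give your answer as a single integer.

Final LEFT:  [alpha, juliet, juliet, charlie, foxtrot]
Final RIGHT: [bravo, charlie, charlie, delta, golf]
i=0: BASE=india L=alpha R=bravo all differ -> CONFLICT
i=1: L=juliet, R=charlie=BASE -> take LEFT -> juliet
i=2: L=juliet, R=charlie=BASE -> take LEFT -> juliet
i=3: BASE=foxtrot L=charlie R=delta all differ -> CONFLICT
i=4: L=foxtrot=BASE, R=golf -> take RIGHT -> golf
Conflict count: 2

Answer: 2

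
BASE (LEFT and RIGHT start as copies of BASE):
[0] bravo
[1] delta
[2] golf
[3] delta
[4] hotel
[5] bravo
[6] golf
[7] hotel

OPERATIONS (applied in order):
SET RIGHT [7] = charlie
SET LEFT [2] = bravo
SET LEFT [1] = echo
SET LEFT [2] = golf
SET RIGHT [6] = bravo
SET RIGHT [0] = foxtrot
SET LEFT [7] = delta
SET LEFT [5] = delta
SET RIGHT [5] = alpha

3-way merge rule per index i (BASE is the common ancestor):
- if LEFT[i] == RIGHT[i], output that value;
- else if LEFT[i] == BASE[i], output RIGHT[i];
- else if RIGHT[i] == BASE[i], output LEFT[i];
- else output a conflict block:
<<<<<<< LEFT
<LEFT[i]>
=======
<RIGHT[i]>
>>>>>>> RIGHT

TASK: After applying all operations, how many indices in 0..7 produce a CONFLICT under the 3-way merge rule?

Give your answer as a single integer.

Answer: 2

Derivation:
Final LEFT:  [bravo, echo, golf, delta, hotel, delta, golf, delta]
Final RIGHT: [foxtrot, delta, golf, delta, hotel, alpha, bravo, charlie]
i=0: L=bravo=BASE, R=foxtrot -> take RIGHT -> foxtrot
i=1: L=echo, R=delta=BASE -> take LEFT -> echo
i=2: L=golf R=golf -> agree -> golf
i=3: L=delta R=delta -> agree -> delta
i=4: L=hotel R=hotel -> agree -> hotel
i=5: BASE=bravo L=delta R=alpha all differ -> CONFLICT
i=6: L=golf=BASE, R=bravo -> take RIGHT -> bravo
i=7: BASE=hotel L=delta R=charlie all differ -> CONFLICT
Conflict count: 2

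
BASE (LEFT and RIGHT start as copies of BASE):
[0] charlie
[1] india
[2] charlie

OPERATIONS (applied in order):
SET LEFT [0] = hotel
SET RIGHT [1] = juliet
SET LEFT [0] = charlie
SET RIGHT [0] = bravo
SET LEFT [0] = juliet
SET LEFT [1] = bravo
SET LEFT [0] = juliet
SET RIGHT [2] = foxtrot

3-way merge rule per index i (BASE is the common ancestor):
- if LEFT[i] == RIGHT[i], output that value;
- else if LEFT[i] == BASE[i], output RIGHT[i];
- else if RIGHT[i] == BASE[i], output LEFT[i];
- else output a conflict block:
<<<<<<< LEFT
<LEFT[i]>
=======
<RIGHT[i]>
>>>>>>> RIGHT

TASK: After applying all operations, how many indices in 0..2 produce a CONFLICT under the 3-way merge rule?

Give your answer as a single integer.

Answer: 2

Derivation:
Final LEFT:  [juliet, bravo, charlie]
Final RIGHT: [bravo, juliet, foxtrot]
i=0: BASE=charlie L=juliet R=bravo all differ -> CONFLICT
i=1: BASE=india L=bravo R=juliet all differ -> CONFLICT
i=2: L=charlie=BASE, R=foxtrot -> take RIGHT -> foxtrot
Conflict count: 2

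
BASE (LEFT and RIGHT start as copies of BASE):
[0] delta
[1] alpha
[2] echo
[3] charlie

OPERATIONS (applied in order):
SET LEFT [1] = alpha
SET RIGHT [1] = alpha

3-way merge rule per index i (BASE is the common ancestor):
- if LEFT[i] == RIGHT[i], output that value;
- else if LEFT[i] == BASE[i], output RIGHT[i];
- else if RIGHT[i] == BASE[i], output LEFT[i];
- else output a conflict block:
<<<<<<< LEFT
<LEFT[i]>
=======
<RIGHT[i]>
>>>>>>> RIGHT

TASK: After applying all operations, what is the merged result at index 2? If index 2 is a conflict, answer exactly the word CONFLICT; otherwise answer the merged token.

Answer: echo

Derivation:
Final LEFT:  [delta, alpha, echo, charlie]
Final RIGHT: [delta, alpha, echo, charlie]
i=0: L=delta R=delta -> agree -> delta
i=1: L=alpha R=alpha -> agree -> alpha
i=2: L=echo R=echo -> agree -> echo
i=3: L=charlie R=charlie -> agree -> charlie
Index 2 -> echo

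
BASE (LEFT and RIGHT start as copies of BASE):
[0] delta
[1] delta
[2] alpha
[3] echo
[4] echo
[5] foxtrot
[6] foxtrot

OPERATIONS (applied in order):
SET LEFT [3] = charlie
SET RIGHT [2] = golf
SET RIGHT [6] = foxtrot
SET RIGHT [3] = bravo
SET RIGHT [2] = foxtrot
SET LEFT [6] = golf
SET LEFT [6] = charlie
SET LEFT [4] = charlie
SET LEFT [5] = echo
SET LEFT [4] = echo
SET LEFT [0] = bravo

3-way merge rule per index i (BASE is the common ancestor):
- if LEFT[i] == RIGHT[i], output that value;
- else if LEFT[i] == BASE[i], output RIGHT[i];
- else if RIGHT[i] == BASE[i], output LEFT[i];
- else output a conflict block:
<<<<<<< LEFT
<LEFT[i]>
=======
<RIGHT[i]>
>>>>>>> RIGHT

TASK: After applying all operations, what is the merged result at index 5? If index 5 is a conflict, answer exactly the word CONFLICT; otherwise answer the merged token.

Answer: echo

Derivation:
Final LEFT:  [bravo, delta, alpha, charlie, echo, echo, charlie]
Final RIGHT: [delta, delta, foxtrot, bravo, echo, foxtrot, foxtrot]
i=0: L=bravo, R=delta=BASE -> take LEFT -> bravo
i=1: L=delta R=delta -> agree -> delta
i=2: L=alpha=BASE, R=foxtrot -> take RIGHT -> foxtrot
i=3: BASE=echo L=charlie R=bravo all differ -> CONFLICT
i=4: L=echo R=echo -> agree -> echo
i=5: L=echo, R=foxtrot=BASE -> take LEFT -> echo
i=6: L=charlie, R=foxtrot=BASE -> take LEFT -> charlie
Index 5 -> echo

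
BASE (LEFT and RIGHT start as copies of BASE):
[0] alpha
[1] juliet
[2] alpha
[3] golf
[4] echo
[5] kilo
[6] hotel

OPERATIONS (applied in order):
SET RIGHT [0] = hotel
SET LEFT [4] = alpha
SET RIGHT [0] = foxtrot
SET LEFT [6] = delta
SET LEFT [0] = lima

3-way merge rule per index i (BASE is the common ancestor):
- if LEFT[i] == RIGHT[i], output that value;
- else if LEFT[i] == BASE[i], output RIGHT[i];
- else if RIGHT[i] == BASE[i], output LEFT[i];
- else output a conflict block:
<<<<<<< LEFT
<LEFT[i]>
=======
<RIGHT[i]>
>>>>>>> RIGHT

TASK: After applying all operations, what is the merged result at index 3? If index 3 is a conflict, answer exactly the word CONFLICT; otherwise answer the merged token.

Answer: golf

Derivation:
Final LEFT:  [lima, juliet, alpha, golf, alpha, kilo, delta]
Final RIGHT: [foxtrot, juliet, alpha, golf, echo, kilo, hotel]
i=0: BASE=alpha L=lima R=foxtrot all differ -> CONFLICT
i=1: L=juliet R=juliet -> agree -> juliet
i=2: L=alpha R=alpha -> agree -> alpha
i=3: L=golf R=golf -> agree -> golf
i=4: L=alpha, R=echo=BASE -> take LEFT -> alpha
i=5: L=kilo R=kilo -> agree -> kilo
i=6: L=delta, R=hotel=BASE -> take LEFT -> delta
Index 3 -> golf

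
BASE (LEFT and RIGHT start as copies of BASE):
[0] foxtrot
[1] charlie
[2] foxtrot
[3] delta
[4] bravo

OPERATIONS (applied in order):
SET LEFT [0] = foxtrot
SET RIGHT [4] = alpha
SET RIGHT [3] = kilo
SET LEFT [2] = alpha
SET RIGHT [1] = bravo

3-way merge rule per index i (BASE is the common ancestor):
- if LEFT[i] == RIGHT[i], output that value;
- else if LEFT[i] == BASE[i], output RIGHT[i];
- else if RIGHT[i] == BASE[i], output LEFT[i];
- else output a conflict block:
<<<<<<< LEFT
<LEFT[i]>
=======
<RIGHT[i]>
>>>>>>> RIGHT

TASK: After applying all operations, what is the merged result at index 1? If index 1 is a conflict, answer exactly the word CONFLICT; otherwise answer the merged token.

Final LEFT:  [foxtrot, charlie, alpha, delta, bravo]
Final RIGHT: [foxtrot, bravo, foxtrot, kilo, alpha]
i=0: L=foxtrot R=foxtrot -> agree -> foxtrot
i=1: L=charlie=BASE, R=bravo -> take RIGHT -> bravo
i=2: L=alpha, R=foxtrot=BASE -> take LEFT -> alpha
i=3: L=delta=BASE, R=kilo -> take RIGHT -> kilo
i=4: L=bravo=BASE, R=alpha -> take RIGHT -> alpha
Index 1 -> bravo

Answer: bravo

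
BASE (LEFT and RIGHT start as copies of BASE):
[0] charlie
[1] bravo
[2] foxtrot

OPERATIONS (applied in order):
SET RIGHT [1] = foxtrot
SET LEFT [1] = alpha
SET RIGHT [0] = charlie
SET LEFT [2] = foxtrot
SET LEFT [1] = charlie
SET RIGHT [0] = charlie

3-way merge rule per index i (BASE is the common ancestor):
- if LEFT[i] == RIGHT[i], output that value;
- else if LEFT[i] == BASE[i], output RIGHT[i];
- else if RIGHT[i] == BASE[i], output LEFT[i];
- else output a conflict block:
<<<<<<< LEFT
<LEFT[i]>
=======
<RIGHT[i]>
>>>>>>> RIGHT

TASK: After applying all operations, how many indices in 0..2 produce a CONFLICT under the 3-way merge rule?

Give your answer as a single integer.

Answer: 1

Derivation:
Final LEFT:  [charlie, charlie, foxtrot]
Final RIGHT: [charlie, foxtrot, foxtrot]
i=0: L=charlie R=charlie -> agree -> charlie
i=1: BASE=bravo L=charlie R=foxtrot all differ -> CONFLICT
i=2: L=foxtrot R=foxtrot -> agree -> foxtrot
Conflict count: 1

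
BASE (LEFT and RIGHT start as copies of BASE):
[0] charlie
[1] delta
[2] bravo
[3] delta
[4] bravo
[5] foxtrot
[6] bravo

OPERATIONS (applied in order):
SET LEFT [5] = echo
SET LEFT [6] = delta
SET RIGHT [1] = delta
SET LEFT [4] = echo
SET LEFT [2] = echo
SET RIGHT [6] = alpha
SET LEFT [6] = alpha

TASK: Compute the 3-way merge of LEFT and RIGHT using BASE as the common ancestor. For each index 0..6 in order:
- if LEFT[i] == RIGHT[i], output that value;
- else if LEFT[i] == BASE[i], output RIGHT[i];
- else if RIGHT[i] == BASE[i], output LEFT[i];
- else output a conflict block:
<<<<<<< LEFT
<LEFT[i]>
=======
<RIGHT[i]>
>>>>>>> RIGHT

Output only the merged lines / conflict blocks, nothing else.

Final LEFT:  [charlie, delta, echo, delta, echo, echo, alpha]
Final RIGHT: [charlie, delta, bravo, delta, bravo, foxtrot, alpha]
i=0: L=charlie R=charlie -> agree -> charlie
i=1: L=delta R=delta -> agree -> delta
i=2: L=echo, R=bravo=BASE -> take LEFT -> echo
i=3: L=delta R=delta -> agree -> delta
i=4: L=echo, R=bravo=BASE -> take LEFT -> echo
i=5: L=echo, R=foxtrot=BASE -> take LEFT -> echo
i=6: L=alpha R=alpha -> agree -> alpha

Answer: charlie
delta
echo
delta
echo
echo
alpha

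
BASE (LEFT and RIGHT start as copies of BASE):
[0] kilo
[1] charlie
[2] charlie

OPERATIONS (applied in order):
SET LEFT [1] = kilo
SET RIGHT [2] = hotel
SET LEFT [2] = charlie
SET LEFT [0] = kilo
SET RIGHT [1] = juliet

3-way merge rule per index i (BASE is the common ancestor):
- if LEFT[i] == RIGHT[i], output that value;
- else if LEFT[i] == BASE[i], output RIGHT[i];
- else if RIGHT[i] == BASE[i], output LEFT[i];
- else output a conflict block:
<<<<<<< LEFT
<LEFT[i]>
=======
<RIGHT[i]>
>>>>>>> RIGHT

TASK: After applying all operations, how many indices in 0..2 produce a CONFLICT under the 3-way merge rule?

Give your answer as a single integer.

Answer: 1

Derivation:
Final LEFT:  [kilo, kilo, charlie]
Final RIGHT: [kilo, juliet, hotel]
i=0: L=kilo R=kilo -> agree -> kilo
i=1: BASE=charlie L=kilo R=juliet all differ -> CONFLICT
i=2: L=charlie=BASE, R=hotel -> take RIGHT -> hotel
Conflict count: 1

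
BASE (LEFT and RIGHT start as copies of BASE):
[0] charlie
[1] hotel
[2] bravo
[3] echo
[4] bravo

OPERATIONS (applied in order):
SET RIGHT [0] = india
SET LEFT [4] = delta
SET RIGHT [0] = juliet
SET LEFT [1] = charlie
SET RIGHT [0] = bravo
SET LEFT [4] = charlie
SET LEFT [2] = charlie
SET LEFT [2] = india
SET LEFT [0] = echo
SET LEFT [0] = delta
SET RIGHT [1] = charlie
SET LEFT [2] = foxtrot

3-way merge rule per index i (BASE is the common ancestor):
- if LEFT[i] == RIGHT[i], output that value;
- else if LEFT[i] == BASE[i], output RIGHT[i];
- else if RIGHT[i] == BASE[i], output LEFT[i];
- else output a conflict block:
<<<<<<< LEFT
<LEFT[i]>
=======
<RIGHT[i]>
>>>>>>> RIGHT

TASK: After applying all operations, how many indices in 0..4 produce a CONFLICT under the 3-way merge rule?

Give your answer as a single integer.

Final LEFT:  [delta, charlie, foxtrot, echo, charlie]
Final RIGHT: [bravo, charlie, bravo, echo, bravo]
i=0: BASE=charlie L=delta R=bravo all differ -> CONFLICT
i=1: L=charlie R=charlie -> agree -> charlie
i=2: L=foxtrot, R=bravo=BASE -> take LEFT -> foxtrot
i=3: L=echo R=echo -> agree -> echo
i=4: L=charlie, R=bravo=BASE -> take LEFT -> charlie
Conflict count: 1

Answer: 1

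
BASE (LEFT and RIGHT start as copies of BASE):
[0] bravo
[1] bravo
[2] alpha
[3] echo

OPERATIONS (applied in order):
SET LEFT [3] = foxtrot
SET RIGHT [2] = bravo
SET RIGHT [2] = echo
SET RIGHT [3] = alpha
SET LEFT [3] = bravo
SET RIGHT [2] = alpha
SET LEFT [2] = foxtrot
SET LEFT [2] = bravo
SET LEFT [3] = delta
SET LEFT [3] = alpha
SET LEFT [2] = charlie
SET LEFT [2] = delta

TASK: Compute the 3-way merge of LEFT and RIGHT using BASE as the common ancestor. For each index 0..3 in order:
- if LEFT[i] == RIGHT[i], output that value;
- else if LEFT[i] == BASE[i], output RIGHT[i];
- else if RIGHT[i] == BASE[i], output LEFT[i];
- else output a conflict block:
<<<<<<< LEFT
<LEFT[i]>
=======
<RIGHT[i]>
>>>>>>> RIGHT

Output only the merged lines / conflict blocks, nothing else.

Final LEFT:  [bravo, bravo, delta, alpha]
Final RIGHT: [bravo, bravo, alpha, alpha]
i=0: L=bravo R=bravo -> agree -> bravo
i=1: L=bravo R=bravo -> agree -> bravo
i=2: L=delta, R=alpha=BASE -> take LEFT -> delta
i=3: L=alpha R=alpha -> agree -> alpha

Answer: bravo
bravo
delta
alpha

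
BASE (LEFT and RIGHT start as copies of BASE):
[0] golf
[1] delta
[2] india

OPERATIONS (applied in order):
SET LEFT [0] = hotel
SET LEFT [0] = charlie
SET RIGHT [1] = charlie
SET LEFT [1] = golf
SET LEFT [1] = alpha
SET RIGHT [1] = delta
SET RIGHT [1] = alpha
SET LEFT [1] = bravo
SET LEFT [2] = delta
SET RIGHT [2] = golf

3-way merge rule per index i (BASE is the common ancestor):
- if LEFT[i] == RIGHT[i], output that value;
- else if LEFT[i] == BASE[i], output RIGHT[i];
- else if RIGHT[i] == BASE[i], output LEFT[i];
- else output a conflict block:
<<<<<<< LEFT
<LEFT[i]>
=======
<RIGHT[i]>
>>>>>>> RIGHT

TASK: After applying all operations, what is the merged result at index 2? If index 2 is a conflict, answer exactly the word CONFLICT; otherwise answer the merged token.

Final LEFT:  [charlie, bravo, delta]
Final RIGHT: [golf, alpha, golf]
i=0: L=charlie, R=golf=BASE -> take LEFT -> charlie
i=1: BASE=delta L=bravo R=alpha all differ -> CONFLICT
i=2: BASE=india L=delta R=golf all differ -> CONFLICT
Index 2 -> CONFLICT

Answer: CONFLICT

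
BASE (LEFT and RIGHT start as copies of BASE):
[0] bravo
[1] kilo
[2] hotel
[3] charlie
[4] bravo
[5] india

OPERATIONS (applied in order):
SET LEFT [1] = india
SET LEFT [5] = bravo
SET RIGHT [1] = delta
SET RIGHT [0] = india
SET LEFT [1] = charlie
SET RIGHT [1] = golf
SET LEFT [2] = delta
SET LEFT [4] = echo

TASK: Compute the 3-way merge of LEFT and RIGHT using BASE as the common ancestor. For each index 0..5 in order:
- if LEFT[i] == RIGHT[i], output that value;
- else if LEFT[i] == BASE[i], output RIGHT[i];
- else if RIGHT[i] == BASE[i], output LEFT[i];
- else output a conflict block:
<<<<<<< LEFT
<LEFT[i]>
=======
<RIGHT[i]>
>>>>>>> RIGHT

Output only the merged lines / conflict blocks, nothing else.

Final LEFT:  [bravo, charlie, delta, charlie, echo, bravo]
Final RIGHT: [india, golf, hotel, charlie, bravo, india]
i=0: L=bravo=BASE, R=india -> take RIGHT -> india
i=1: BASE=kilo L=charlie R=golf all differ -> CONFLICT
i=2: L=delta, R=hotel=BASE -> take LEFT -> delta
i=3: L=charlie R=charlie -> agree -> charlie
i=4: L=echo, R=bravo=BASE -> take LEFT -> echo
i=5: L=bravo, R=india=BASE -> take LEFT -> bravo

Answer: india
<<<<<<< LEFT
charlie
=======
golf
>>>>>>> RIGHT
delta
charlie
echo
bravo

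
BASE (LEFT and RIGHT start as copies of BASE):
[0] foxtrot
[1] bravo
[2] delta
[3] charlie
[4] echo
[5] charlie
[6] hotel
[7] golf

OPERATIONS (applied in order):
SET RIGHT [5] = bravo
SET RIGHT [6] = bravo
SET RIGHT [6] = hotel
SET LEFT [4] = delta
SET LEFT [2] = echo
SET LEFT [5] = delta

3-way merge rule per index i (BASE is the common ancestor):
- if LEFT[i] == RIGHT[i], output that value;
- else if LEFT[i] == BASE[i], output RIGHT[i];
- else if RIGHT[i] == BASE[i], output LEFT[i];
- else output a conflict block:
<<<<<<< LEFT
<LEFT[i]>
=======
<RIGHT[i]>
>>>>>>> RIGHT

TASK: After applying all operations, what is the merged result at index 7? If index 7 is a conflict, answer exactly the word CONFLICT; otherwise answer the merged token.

Final LEFT:  [foxtrot, bravo, echo, charlie, delta, delta, hotel, golf]
Final RIGHT: [foxtrot, bravo, delta, charlie, echo, bravo, hotel, golf]
i=0: L=foxtrot R=foxtrot -> agree -> foxtrot
i=1: L=bravo R=bravo -> agree -> bravo
i=2: L=echo, R=delta=BASE -> take LEFT -> echo
i=3: L=charlie R=charlie -> agree -> charlie
i=4: L=delta, R=echo=BASE -> take LEFT -> delta
i=5: BASE=charlie L=delta R=bravo all differ -> CONFLICT
i=6: L=hotel R=hotel -> agree -> hotel
i=7: L=golf R=golf -> agree -> golf
Index 7 -> golf

Answer: golf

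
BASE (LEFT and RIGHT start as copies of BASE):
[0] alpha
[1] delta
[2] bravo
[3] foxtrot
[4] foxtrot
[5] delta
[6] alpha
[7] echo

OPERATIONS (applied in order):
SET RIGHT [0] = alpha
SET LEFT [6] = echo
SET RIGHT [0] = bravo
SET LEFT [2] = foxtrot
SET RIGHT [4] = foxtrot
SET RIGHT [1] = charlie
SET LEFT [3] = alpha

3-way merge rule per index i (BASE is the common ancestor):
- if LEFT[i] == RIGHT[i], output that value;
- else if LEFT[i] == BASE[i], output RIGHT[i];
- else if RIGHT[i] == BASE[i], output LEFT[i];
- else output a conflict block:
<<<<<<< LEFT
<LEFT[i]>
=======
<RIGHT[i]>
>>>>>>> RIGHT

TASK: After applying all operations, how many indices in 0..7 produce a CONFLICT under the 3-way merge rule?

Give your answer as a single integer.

Final LEFT:  [alpha, delta, foxtrot, alpha, foxtrot, delta, echo, echo]
Final RIGHT: [bravo, charlie, bravo, foxtrot, foxtrot, delta, alpha, echo]
i=0: L=alpha=BASE, R=bravo -> take RIGHT -> bravo
i=1: L=delta=BASE, R=charlie -> take RIGHT -> charlie
i=2: L=foxtrot, R=bravo=BASE -> take LEFT -> foxtrot
i=3: L=alpha, R=foxtrot=BASE -> take LEFT -> alpha
i=4: L=foxtrot R=foxtrot -> agree -> foxtrot
i=5: L=delta R=delta -> agree -> delta
i=6: L=echo, R=alpha=BASE -> take LEFT -> echo
i=7: L=echo R=echo -> agree -> echo
Conflict count: 0

Answer: 0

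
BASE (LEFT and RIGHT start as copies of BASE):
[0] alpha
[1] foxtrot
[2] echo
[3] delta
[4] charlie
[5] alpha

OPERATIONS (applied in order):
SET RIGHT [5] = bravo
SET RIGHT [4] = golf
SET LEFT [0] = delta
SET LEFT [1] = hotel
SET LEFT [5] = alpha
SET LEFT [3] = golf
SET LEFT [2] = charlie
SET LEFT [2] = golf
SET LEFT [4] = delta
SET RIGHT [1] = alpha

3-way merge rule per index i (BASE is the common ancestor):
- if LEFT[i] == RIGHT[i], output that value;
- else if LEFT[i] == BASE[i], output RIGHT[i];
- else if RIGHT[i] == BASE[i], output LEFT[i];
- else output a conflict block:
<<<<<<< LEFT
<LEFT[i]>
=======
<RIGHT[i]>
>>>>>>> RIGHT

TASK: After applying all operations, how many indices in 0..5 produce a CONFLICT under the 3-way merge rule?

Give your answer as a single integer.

Final LEFT:  [delta, hotel, golf, golf, delta, alpha]
Final RIGHT: [alpha, alpha, echo, delta, golf, bravo]
i=0: L=delta, R=alpha=BASE -> take LEFT -> delta
i=1: BASE=foxtrot L=hotel R=alpha all differ -> CONFLICT
i=2: L=golf, R=echo=BASE -> take LEFT -> golf
i=3: L=golf, R=delta=BASE -> take LEFT -> golf
i=4: BASE=charlie L=delta R=golf all differ -> CONFLICT
i=5: L=alpha=BASE, R=bravo -> take RIGHT -> bravo
Conflict count: 2

Answer: 2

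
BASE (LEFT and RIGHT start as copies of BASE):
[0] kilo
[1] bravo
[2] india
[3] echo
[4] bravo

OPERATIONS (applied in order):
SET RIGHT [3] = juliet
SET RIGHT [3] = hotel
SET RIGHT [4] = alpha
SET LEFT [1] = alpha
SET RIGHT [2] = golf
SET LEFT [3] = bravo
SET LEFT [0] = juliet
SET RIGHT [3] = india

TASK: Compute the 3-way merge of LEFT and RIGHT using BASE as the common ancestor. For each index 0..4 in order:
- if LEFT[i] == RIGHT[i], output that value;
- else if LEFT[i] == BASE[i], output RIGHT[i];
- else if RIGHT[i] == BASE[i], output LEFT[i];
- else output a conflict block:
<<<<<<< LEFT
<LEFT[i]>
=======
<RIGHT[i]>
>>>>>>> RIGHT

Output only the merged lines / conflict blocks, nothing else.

Final LEFT:  [juliet, alpha, india, bravo, bravo]
Final RIGHT: [kilo, bravo, golf, india, alpha]
i=0: L=juliet, R=kilo=BASE -> take LEFT -> juliet
i=1: L=alpha, R=bravo=BASE -> take LEFT -> alpha
i=2: L=india=BASE, R=golf -> take RIGHT -> golf
i=3: BASE=echo L=bravo R=india all differ -> CONFLICT
i=4: L=bravo=BASE, R=alpha -> take RIGHT -> alpha

Answer: juliet
alpha
golf
<<<<<<< LEFT
bravo
=======
india
>>>>>>> RIGHT
alpha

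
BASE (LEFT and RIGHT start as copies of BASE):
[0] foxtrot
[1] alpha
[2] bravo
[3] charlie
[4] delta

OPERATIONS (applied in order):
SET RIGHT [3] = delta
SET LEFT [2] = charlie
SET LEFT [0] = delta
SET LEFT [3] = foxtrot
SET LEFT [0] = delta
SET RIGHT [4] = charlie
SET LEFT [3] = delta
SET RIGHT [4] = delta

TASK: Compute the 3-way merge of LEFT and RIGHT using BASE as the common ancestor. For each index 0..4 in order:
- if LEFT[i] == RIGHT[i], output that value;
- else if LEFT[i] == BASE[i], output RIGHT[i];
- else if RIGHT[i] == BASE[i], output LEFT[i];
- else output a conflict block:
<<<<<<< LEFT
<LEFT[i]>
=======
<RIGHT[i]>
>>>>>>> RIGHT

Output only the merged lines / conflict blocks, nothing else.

Final LEFT:  [delta, alpha, charlie, delta, delta]
Final RIGHT: [foxtrot, alpha, bravo, delta, delta]
i=0: L=delta, R=foxtrot=BASE -> take LEFT -> delta
i=1: L=alpha R=alpha -> agree -> alpha
i=2: L=charlie, R=bravo=BASE -> take LEFT -> charlie
i=3: L=delta R=delta -> agree -> delta
i=4: L=delta R=delta -> agree -> delta

Answer: delta
alpha
charlie
delta
delta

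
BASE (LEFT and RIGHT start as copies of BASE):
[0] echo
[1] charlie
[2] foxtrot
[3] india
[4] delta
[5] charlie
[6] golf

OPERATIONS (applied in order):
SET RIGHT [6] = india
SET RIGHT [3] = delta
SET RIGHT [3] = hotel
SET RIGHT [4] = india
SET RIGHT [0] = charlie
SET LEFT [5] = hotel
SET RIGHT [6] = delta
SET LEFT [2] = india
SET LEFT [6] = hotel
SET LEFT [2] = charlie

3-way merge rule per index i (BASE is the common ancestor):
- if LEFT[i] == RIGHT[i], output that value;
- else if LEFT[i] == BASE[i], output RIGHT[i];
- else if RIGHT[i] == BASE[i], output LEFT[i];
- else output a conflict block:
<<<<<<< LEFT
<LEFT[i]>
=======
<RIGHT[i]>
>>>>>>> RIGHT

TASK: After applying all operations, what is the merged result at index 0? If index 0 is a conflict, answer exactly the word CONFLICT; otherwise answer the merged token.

Answer: charlie

Derivation:
Final LEFT:  [echo, charlie, charlie, india, delta, hotel, hotel]
Final RIGHT: [charlie, charlie, foxtrot, hotel, india, charlie, delta]
i=0: L=echo=BASE, R=charlie -> take RIGHT -> charlie
i=1: L=charlie R=charlie -> agree -> charlie
i=2: L=charlie, R=foxtrot=BASE -> take LEFT -> charlie
i=3: L=india=BASE, R=hotel -> take RIGHT -> hotel
i=4: L=delta=BASE, R=india -> take RIGHT -> india
i=5: L=hotel, R=charlie=BASE -> take LEFT -> hotel
i=6: BASE=golf L=hotel R=delta all differ -> CONFLICT
Index 0 -> charlie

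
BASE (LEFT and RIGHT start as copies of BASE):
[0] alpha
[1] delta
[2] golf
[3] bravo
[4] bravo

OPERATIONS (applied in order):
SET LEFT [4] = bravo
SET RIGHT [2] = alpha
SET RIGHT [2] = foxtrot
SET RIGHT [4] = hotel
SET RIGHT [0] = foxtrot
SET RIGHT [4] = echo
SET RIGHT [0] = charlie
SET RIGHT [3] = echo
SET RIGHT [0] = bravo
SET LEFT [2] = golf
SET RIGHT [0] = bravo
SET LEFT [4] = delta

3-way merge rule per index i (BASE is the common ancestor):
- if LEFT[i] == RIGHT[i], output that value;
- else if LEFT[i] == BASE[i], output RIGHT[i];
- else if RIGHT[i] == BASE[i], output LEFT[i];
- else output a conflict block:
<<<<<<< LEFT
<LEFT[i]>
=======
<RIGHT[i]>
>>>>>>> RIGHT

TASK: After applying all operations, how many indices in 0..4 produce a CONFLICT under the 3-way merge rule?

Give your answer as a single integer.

Answer: 1

Derivation:
Final LEFT:  [alpha, delta, golf, bravo, delta]
Final RIGHT: [bravo, delta, foxtrot, echo, echo]
i=0: L=alpha=BASE, R=bravo -> take RIGHT -> bravo
i=1: L=delta R=delta -> agree -> delta
i=2: L=golf=BASE, R=foxtrot -> take RIGHT -> foxtrot
i=3: L=bravo=BASE, R=echo -> take RIGHT -> echo
i=4: BASE=bravo L=delta R=echo all differ -> CONFLICT
Conflict count: 1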